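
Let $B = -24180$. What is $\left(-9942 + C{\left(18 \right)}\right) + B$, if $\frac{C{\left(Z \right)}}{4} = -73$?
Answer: $-34414$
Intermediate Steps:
$C{\left(Z \right)} = -292$ ($C{\left(Z \right)} = 4 \left(-73\right) = -292$)
$\left(-9942 + C{\left(18 \right)}\right) + B = \left(-9942 - 292\right) - 24180 = -10234 - 24180 = -34414$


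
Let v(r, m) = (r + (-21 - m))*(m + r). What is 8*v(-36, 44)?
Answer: -6464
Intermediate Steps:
v(r, m) = (m + r)*(-21 + r - m) (v(r, m) = (-21 + r - m)*(m + r) = (m + r)*(-21 + r - m))
8*v(-36, 44) = 8*((-36)² - 1*44² - 21*44 - 21*(-36)) = 8*(1296 - 1*1936 - 924 + 756) = 8*(1296 - 1936 - 924 + 756) = 8*(-808) = -6464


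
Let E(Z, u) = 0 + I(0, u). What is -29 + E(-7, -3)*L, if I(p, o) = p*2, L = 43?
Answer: -29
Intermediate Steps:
I(p, o) = 2*p
E(Z, u) = 0 (E(Z, u) = 0 + 2*0 = 0 + 0 = 0)
-29 + E(-7, -3)*L = -29 + 0*43 = -29 + 0 = -29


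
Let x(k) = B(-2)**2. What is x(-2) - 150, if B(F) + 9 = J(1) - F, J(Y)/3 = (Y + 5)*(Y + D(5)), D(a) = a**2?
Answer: 212371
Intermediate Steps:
J(Y) = 3*(5 + Y)*(25 + Y) (J(Y) = 3*((Y + 5)*(Y + 5**2)) = 3*((5 + Y)*(Y + 25)) = 3*((5 + Y)*(25 + Y)) = 3*(5 + Y)*(25 + Y))
B(F) = 459 - F (B(F) = -9 + ((375 + 3*1**2 + 90*1) - F) = -9 + ((375 + 3*1 + 90) - F) = -9 + ((375 + 3 + 90) - F) = -9 + (468 - F) = 459 - F)
x(k) = 212521 (x(k) = (459 - 1*(-2))**2 = (459 + 2)**2 = 461**2 = 212521)
x(-2) - 150 = 212521 - 150 = 212371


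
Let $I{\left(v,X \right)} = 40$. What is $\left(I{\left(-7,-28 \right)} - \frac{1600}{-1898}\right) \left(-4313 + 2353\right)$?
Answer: $- \frac{75969600}{949} \approx -80052.0$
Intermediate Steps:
$\left(I{\left(-7,-28 \right)} - \frac{1600}{-1898}\right) \left(-4313 + 2353\right) = \left(40 - \frac{1600}{-1898}\right) \left(-4313 + 2353\right) = \left(40 - - \frac{800}{949}\right) \left(-1960\right) = \left(40 + \frac{800}{949}\right) \left(-1960\right) = \frac{38760}{949} \left(-1960\right) = - \frac{75969600}{949}$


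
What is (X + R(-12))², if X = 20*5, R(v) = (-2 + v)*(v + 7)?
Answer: 28900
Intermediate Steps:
R(v) = (-2 + v)*(7 + v)
X = 100
(X + R(-12))² = (100 + (-14 + (-12)² + 5*(-12)))² = (100 + (-14 + 144 - 60))² = (100 + 70)² = 170² = 28900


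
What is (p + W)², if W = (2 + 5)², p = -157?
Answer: 11664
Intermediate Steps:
W = 49 (W = 7² = 49)
(p + W)² = (-157 + 49)² = (-108)² = 11664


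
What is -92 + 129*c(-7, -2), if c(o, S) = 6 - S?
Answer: 940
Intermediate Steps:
-92 + 129*c(-7, -2) = -92 + 129*(6 - 1*(-2)) = -92 + 129*(6 + 2) = -92 + 129*8 = -92 + 1032 = 940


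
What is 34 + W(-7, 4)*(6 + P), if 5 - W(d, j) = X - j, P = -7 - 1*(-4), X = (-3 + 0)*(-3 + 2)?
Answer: 52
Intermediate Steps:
X = 3 (X = -3*(-1) = 3)
P = -3 (P = -7 + 4 = -3)
W(d, j) = 2 + j (W(d, j) = 5 - (3 - j) = 5 + (-3 + j) = 2 + j)
34 + W(-7, 4)*(6 + P) = 34 + (2 + 4)*(6 - 3) = 34 + 6*3 = 34 + 18 = 52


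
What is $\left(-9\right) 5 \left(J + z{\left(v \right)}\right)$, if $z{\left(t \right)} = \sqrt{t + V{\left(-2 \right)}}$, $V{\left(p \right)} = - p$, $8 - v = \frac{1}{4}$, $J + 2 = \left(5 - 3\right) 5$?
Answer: $-360 - \frac{45 \sqrt{39}}{2} \approx -500.51$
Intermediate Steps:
$J = 8$ ($J = -2 + \left(5 - 3\right) 5 = -2 + 2 \cdot 5 = -2 + 10 = 8$)
$v = \frac{31}{4}$ ($v = 8 - \frac{1}{4} = \frac{31}{4} \approx 7.75$)
$z{\left(t \right)} = \sqrt{2 + t}$ ($z{\left(t \right)} = \sqrt{t - -2} = \sqrt{t + 2} = \sqrt{2 + t}$)
$\left(-9\right) 5 \left(J + z{\left(v \right)}\right) = \left(-9\right) 5 \left(8 + \sqrt{2 + \frac{31}{4}}\right) = - 45 \left(8 + \sqrt{\frac{39}{4}}\right) = - 45 \left(8 + \frac{\sqrt{39}}{2}\right) = -360 - \frac{45 \sqrt{39}}{2}$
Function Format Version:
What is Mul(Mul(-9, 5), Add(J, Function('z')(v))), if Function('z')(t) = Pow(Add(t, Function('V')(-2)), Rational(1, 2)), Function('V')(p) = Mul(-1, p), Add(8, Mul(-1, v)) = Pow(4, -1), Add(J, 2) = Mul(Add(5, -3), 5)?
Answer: Add(-360, Mul(Rational(-45, 2), Pow(39, Rational(1, 2)))) ≈ -500.51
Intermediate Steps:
J = 8 (J = Add(-2, Mul(Add(5, -3), 5)) = Add(-2, Mul(2, 5)) = Add(-2, 10) = 8)
v = Rational(31, 4) (v = Add(8, Mul(-1, Pow(4, -1))) = Add(8, Mul(-1, Rational(1, 4))) = Add(8, Rational(-1, 4)) = Rational(31, 4) ≈ 7.7500)
Function('z')(t) = Pow(Add(2, t), Rational(1, 2)) (Function('z')(t) = Pow(Add(t, Mul(-1, -2)), Rational(1, 2)) = Pow(Add(t, 2), Rational(1, 2)) = Pow(Add(2, t), Rational(1, 2)))
Mul(Mul(-9, 5), Add(J, Function('z')(v))) = Mul(Mul(-9, 5), Add(8, Pow(Add(2, Rational(31, 4)), Rational(1, 2)))) = Mul(-45, Add(8, Pow(Rational(39, 4), Rational(1, 2)))) = Mul(-45, Add(8, Mul(Rational(1, 2), Pow(39, Rational(1, 2))))) = Add(-360, Mul(Rational(-45, 2), Pow(39, Rational(1, 2))))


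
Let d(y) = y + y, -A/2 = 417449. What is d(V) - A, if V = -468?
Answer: 833962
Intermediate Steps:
A = -834898 (A = -2*417449 = -834898)
d(y) = 2*y
d(V) - A = 2*(-468) - 1*(-834898) = -936 + 834898 = 833962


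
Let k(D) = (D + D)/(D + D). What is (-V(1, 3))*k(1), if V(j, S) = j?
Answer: -1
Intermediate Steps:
k(D) = 1 (k(D) = (2*D)/((2*D)) = (2*D)*(1/(2*D)) = 1)
(-V(1, 3))*k(1) = -1*1*1 = -1*1 = -1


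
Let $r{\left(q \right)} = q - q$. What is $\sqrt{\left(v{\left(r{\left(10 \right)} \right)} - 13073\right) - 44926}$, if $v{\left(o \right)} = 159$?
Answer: $4 i \sqrt{3615} \approx 240.5 i$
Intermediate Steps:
$r{\left(q \right)} = 0$
$\sqrt{\left(v{\left(r{\left(10 \right)} \right)} - 13073\right) - 44926} = \sqrt{\left(159 - 13073\right) - 44926} = \sqrt{-12914 - 44926} = \sqrt{-57840} = 4 i \sqrt{3615}$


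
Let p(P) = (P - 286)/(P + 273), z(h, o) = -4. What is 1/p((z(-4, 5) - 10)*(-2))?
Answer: -7/6 ≈ -1.1667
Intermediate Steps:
p(P) = (-286 + P)/(273 + P)
1/p((z(-4, 5) - 10)*(-2)) = 1/((-286 + (-4 - 10)*(-2))/(273 + (-4 - 10)*(-2))) = 1/((-286 - 14*(-2))/(273 - 14*(-2))) = 1/((-286 + 28)/(273 + 28)) = 1/(-258/301) = 1/((1/301)*(-258)) = 1/(-6/7) = -7/6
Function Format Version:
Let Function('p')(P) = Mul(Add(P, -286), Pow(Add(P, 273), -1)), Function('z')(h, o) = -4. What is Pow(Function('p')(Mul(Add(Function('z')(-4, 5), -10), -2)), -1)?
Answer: Rational(-7, 6) ≈ -1.1667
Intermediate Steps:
Function('p')(P) = Mul(Pow(Add(273, P), -1), Add(-286, P)) (Function('p')(P) = Mul(Add(-286, P), Pow(Add(273, P), -1)) = Mul(Pow(Add(273, P), -1), Add(-286, P)))
Pow(Function('p')(Mul(Add(Function('z')(-4, 5), -10), -2)), -1) = Pow(Mul(Pow(Add(273, Mul(Add(-4, -10), -2)), -1), Add(-286, Mul(Add(-4, -10), -2))), -1) = Pow(Mul(Pow(Add(273, Mul(-14, -2)), -1), Add(-286, Mul(-14, -2))), -1) = Pow(Mul(Pow(Add(273, 28), -1), Add(-286, 28)), -1) = Pow(Mul(Pow(301, -1), -258), -1) = Pow(Mul(Rational(1, 301), -258), -1) = Pow(Rational(-6, 7), -1) = Rational(-7, 6)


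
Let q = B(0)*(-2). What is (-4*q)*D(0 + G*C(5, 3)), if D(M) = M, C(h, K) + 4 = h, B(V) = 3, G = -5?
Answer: -120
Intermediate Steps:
C(h, K) = -4 + h
q = -6 (q = 3*(-2) = -6)
(-4*q)*D(0 + G*C(5, 3)) = (-4*(-6))*(0 - 5*(-4 + 5)) = 24*(0 - 5*1) = 24*(0 - 5) = 24*(-5) = -120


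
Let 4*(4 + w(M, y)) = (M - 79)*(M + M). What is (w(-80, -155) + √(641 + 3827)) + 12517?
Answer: 18873 + 2*√1117 ≈ 18940.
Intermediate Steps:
w(M, y) = -4 + M*(-79 + M)/2 (w(M, y) = -4 + ((M - 79)*(M + M))/4 = -4 + ((-79 + M)*(2*M))/4 = -4 + (2*M*(-79 + M))/4 = -4 + M*(-79 + M)/2)
(w(-80, -155) + √(641 + 3827)) + 12517 = ((-4 + (½)*(-80)² - 79/2*(-80)) + √(641 + 3827)) + 12517 = ((-4 + (½)*6400 + 3160) + √4468) + 12517 = ((-4 + 3200 + 3160) + 2*√1117) + 12517 = (6356 + 2*√1117) + 12517 = 18873 + 2*√1117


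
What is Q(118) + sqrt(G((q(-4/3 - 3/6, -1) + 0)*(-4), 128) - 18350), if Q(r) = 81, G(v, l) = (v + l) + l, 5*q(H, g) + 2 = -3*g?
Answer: 81 + I*sqrt(452370)/5 ≈ 81.0 + 134.52*I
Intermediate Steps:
q(H, g) = -2/5 - 3*g/5 (q(H, g) = -2/5 + (-3*g)/5 = -2/5 - 3*g/5)
G(v, l) = v + 2*l (G(v, l) = (l + v) + l = v + 2*l)
Q(118) + sqrt(G((q(-4/3 - 3/6, -1) + 0)*(-4), 128) - 18350) = 81 + sqrt((((-2/5 - 3/5*(-1)) + 0)*(-4) + 2*128) - 18350) = 81 + sqrt((((-2/5 + 3/5) + 0)*(-4) + 256) - 18350) = 81 + sqrt(((1/5 + 0)*(-4) + 256) - 18350) = 81 + sqrt(((1/5)*(-4) + 256) - 18350) = 81 + sqrt((-4/5 + 256) - 18350) = 81 + sqrt(1276/5 - 18350) = 81 + sqrt(-90474/5) = 81 + I*sqrt(452370)/5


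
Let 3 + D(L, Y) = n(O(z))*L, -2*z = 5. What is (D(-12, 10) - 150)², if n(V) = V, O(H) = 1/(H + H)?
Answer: 567009/25 ≈ 22680.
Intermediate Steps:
z = -5/2 (z = -½*5 = -5/2 ≈ -2.5000)
O(H) = 1/(2*H)
D(L, Y) = -3 - L/5 (D(L, Y) = -3 + (1/(2*(-5/2)))*L = -3 + ((½)*(-⅖))*L = -3 - L/5)
(D(-12, 10) - 150)² = ((-3 - ⅕*(-12)) - 150)² = ((-3 + 12/5) - 150)² = (-⅗ - 150)² = (-753/5)² = 567009/25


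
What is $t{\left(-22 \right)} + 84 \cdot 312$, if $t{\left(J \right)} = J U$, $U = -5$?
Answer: $26318$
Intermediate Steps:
$t{\left(J \right)} = - 5 J$ ($t{\left(J \right)} = J \left(-5\right) = - 5 J$)
$t{\left(-22 \right)} + 84 \cdot 312 = \left(-5\right) \left(-22\right) + 84 \cdot 312 = 110 + 26208 = 26318$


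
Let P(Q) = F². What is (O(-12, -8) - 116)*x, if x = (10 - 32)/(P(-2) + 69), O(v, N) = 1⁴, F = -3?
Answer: 1265/39 ≈ 32.436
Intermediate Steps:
O(v, N) = 1
P(Q) = 9 (P(Q) = (-3)² = 9)
x = -11/39 (x = (10 - 32)/(9 + 69) = -22/78 = -22*1/78 = -11/39 ≈ -0.28205)
(O(-12, -8) - 116)*x = (1 - 116)*(-11/39) = -115*(-11/39) = 1265/39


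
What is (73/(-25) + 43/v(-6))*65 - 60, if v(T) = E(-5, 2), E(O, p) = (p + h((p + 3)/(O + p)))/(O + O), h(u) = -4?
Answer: 68626/5 ≈ 13725.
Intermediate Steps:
E(O, p) = (-4 + p)/(2*O) (E(O, p) = (p - 4)/(O + O) = (-4 + p)/((2*O)) = (-4 + p)*(1/(2*O)) = (-4 + p)/(2*O))
v(T) = ⅕ (v(T) = (½)*(-4 + 2)/(-5) = (½)*(-⅕)*(-2) = ⅕)
(73/(-25) + 43/v(-6))*65 - 60 = (73/(-25) + 43/(⅕))*65 - 60 = (73*(-1/25) + 43*5)*65 - 60 = (-73/25 + 215)*65 - 60 = (5302/25)*65 - 60 = 68926/5 - 60 = 68626/5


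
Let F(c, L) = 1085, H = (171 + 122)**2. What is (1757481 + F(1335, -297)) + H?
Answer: 1844415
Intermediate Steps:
H = 85849 (H = 293**2 = 85849)
(1757481 + F(1335, -297)) + H = (1757481 + 1085) + 85849 = 1758566 + 85849 = 1844415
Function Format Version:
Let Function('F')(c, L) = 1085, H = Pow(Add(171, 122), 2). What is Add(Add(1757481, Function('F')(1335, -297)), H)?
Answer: 1844415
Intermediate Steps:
H = 85849 (H = Pow(293, 2) = 85849)
Add(Add(1757481, Function('F')(1335, -297)), H) = Add(Add(1757481, 1085), 85849) = Add(1758566, 85849) = 1844415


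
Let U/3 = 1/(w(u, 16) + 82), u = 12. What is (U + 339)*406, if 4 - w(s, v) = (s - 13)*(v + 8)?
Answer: 7570479/55 ≈ 1.3765e+5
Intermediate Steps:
w(s, v) = 4 - (-13 + s)*(8 + v) (w(s, v) = 4 - (s - 13)*(v + 8) = 4 - (-13 + s)*(8 + v))
U = 3/110 (U = 3/((108 - 8*12 + 13*16 - 1*12*16) + 82) = 3/((108 - 96 + 208 - 192) + 82) = 3/(28 + 82) = 3/110 ≈ 0.027273)
(U + 339)*406 = (3/110 + 339)*406 = (37293/110)*406 = 7570479/55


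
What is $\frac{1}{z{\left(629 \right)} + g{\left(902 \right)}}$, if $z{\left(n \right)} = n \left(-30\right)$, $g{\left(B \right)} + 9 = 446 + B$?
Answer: $- \frac{1}{17531} \approx -5.7042 \cdot 10^{-5}$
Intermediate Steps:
$g{\left(B \right)} = 437 + B$ ($g{\left(B \right)} = -9 + \left(446 + B\right) = 437 + B$)
$z{\left(n \right)} = - 30 n$
$\frac{1}{z{\left(629 \right)} + g{\left(902 \right)}} = \frac{1}{\left(-30\right) 629 + \left(437 + 902\right)} = \frac{1}{-18870 + 1339} = \frac{1}{-17531} = - \frac{1}{17531}$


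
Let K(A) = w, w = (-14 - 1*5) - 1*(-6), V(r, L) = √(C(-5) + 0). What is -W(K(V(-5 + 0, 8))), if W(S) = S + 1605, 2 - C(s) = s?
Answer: -1592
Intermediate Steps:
C(s) = 2 - s
V(r, L) = √7 (V(r, L) = √((2 - 1*(-5)) + 0) = √((2 + 5) + 0) = √(7 + 0) = √7)
w = -13 (w = (-14 - 5) + 6 = -19 + 6 = -13)
K(A) = -13
W(S) = 1605 + S
-W(K(V(-5 + 0, 8))) = -(1605 - 13) = -1*1592 = -1592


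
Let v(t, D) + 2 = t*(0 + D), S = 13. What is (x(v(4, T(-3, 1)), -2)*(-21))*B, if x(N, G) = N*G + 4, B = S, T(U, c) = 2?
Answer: 2184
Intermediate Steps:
B = 13
v(t, D) = -2 + D*t (v(t, D) = -2 + t*(0 + D) = -2 + t*D = -2 + D*t)
x(N, G) = 4 + G*N (x(N, G) = G*N + 4 = 4 + G*N)
(x(v(4, T(-3, 1)), -2)*(-21))*B = ((4 - 2*(-2 + 2*4))*(-21))*13 = ((4 - 2*(-2 + 8))*(-21))*13 = ((4 - 2*6)*(-21))*13 = ((4 - 12)*(-21))*13 = -8*(-21)*13 = 168*13 = 2184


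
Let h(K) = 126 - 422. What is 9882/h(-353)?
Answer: -4941/148 ≈ -33.385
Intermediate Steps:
h(K) = -296
9882/h(-353) = 9882/(-296) = 9882*(-1/296) = -4941/148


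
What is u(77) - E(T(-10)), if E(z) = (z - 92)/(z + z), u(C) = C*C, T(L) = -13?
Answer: 154049/26 ≈ 5925.0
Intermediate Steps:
u(C) = C²
E(z) = (-92 + z)/(2*z) (E(z) = (-92 + z)/((2*z)) = (-92 + z)*(1/(2*z)) = (-92 + z)/(2*z))
u(77) - E(T(-10)) = 77² - (-92 - 13)/(2*(-13)) = 5929 - (-1)*(-105)/(2*13) = 5929 - 1*105/26 = 5929 - 105/26 = 154049/26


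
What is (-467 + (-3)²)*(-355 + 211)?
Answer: 65952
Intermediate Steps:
(-467 + (-3)²)*(-355 + 211) = (-467 + 9)*(-144) = -458*(-144) = 65952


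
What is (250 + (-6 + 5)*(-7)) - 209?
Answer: 48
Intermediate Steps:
(250 + (-6 + 5)*(-7)) - 209 = (250 - 1*(-7)) - 209 = (250 + 7) - 209 = 257 - 209 = 48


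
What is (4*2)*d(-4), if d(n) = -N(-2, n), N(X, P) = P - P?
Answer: 0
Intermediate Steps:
N(X, P) = 0
d(n) = 0 (d(n) = -1*0 = 0)
(4*2)*d(-4) = (4*2)*0 = 8*0 = 0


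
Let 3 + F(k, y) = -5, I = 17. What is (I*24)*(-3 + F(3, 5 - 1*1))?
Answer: -4488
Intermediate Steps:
F(k, y) = -8 (F(k, y) = -3 - 5 = -8)
(I*24)*(-3 + F(3, 5 - 1*1)) = (17*24)*(-3 - 8) = 408*(-11) = -4488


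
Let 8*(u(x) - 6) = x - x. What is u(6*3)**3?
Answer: 216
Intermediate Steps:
u(x) = 6 (u(x) = 6 + (x - x)/8 = 6 + (1/8)*0 = 6 + 0 = 6)
u(6*3)**3 = 6**3 = 216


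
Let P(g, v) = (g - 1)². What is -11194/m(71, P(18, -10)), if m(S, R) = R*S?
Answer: -11194/20519 ≈ -0.54554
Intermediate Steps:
P(g, v) = (-1 + g)²
-11194/m(71, P(18, -10)) = -11194*1/(71*(-1 + 18)²) = -11194/(17²*71) = -11194/(289*71) = -11194/20519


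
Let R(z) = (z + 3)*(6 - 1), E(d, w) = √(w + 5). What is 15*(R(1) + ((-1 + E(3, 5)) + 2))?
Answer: 315 + 15*√10 ≈ 362.43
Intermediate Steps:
E(d, w) = √(5 + w)
R(z) = 15 + 5*z (R(z) = (3 + z)*5 = 15 + 5*z)
15*(R(1) + ((-1 + E(3, 5)) + 2)) = 15*((15 + 5*1) + ((-1 + √(5 + 5)) + 2)) = 15*((15 + 5) + ((-1 + √10) + 2)) = 15*(20 + (1 + √10)) = 15*(21 + √10) = 315 + 15*√10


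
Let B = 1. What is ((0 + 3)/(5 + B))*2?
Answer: 1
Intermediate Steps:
((0 + 3)/(5 + B))*2 = ((0 + 3)/(5 + 1))*2 = (3/6)*2 = (3*(⅙))*2 = (½)*2 = 1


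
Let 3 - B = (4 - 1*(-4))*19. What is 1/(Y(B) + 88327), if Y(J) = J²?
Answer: 1/110528 ≈ 9.0475e-6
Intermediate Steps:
B = -149 (B = 3 - (4 - 1*(-4))*19 = 3 - (4 + 4)*19 = 3 - 8*19 = 3 - 1*152 = 3 - 152 = -149)
1/(Y(B) + 88327) = 1/((-149)² + 88327) = 1/(22201 + 88327) = 1/110528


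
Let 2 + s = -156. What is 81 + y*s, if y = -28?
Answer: 4505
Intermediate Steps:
s = -158 (s = -2 - 156 = -158)
81 + y*s = 81 - 28*(-158) = 81 + 4424 = 4505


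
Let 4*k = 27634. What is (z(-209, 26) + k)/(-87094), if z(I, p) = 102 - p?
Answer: -13969/174188 ≈ -0.080195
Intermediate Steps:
k = 13817/2 (k = (¼)*27634 = 13817/2 ≈ 6908.5)
(z(-209, 26) + k)/(-87094) = ((102 - 1*26) + 13817/2)/(-87094) = ((102 - 26) + 13817/2)*(-1/87094) = (76 + 13817/2)*(-1/87094) = (13969/2)*(-1/87094) = -13969/174188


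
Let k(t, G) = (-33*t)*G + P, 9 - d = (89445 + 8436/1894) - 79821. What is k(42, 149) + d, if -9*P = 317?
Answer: -1842405628/8523 ≈ -2.1617e+5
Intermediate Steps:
P = -317/9 (P = -⅑*317 = -317/9 ≈ -35.222)
d = -9109623/947 (d = 9 - ((89445 + 8436/1894) - 79821) = 9 - ((89445 + 8436*(1/1894)) - 79821) = 9 - ((89445 + 4218/947) - 79821) = 9 - (84708633/947 - 79821) = 9 - 1*9118146/947 = 9 - 9118146/947 = -9109623/947 ≈ -9619.5)
k(t, G) = -317/9 - 33*G*t (k(t, G) = (-33*t)*G - 317/9 = -33*G*t - 317/9 = -317/9 - 33*G*t)
k(42, 149) + d = (-317/9 - 33*149*42) - 9109623/947 = (-317/9 - 206514) - 9109623/947 = -1858943/9 - 9109623/947 = -1842405628/8523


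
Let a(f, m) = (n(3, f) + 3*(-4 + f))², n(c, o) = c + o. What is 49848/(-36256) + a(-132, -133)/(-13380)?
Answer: -28963731/1263295 ≈ -22.927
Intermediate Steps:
a(f, m) = (-9 + 4*f)² (a(f, m) = ((3 + f) + 3*(-4 + f))² = ((3 + f) + (-12 + 3*f))² = (-9 + 4*f)²)
49848/(-36256) + a(-132, -133)/(-13380) = 49848/(-36256) + (-9 + 4*(-132))²/(-13380) = 49848*(-1/36256) + (-9 - 528)²*(-1/13380) = -6231/4532 + (-537)²*(-1/13380) = -6231/4532 + 288369*(-1/13380) = -6231/4532 - 96123/4460 = -28963731/1263295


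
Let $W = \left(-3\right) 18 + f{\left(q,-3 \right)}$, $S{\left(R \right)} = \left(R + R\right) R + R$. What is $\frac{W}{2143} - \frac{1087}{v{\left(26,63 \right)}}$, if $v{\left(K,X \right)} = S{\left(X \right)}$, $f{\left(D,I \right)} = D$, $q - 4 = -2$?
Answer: $- \frac{2745493}{17146143} \approx -0.16012$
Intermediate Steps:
$q = 2$ ($q = 4 - 2 = 2$)
$S{\left(R \right)} = R + 2 R^{2}$ ($S{\left(R \right)} = 2 R R + R = 2 R^{2} + R = R + 2 R^{2}$)
$v{\left(K,X \right)} = X \left(1 + 2 X\right)$
$W = -52$ ($W = \left(-3\right) 18 + 2 = -54 + 2 = -52$)
$\frac{W}{2143} - \frac{1087}{v{\left(26,63 \right)}} = - \frac{52}{2143} - \frac{1087}{63 \left(1 + 2 \cdot 63\right)} = \left(-52\right) \frac{1}{2143} - \frac{1087}{63 \left(1 + 126\right)} = - \frac{52}{2143} - \frac{1087}{63 \cdot 127} = - \frac{52}{2143} - \frac{1087}{8001} = - \frac{2745493}{17146143}$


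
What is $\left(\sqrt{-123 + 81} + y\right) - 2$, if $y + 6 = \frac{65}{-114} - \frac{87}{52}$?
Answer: $- \frac{30361}{2964} + i \sqrt{42} \approx -10.243 + 6.4807 i$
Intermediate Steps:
$y = - \frac{24433}{2964}$ ($y = -6 + \left(\frac{65}{-114} - \frac{87}{52}\right) = -6 + \left(65 \left(- \frac{1}{114}\right) - \frac{87}{52}\right) = -6 - \frac{6649}{2964} = - \frac{24433}{2964} \approx -8.2433$)
$\left(\sqrt{-123 + 81} + y\right) - 2 = \left(\sqrt{-123 + 81} - \frac{24433}{2964}\right) - 2 = \left(\sqrt{-42} - \frac{24433}{2964}\right) - 2 = \left(i \sqrt{42} - \frac{24433}{2964}\right) - 2 = \left(- \frac{24433}{2964} + i \sqrt{42}\right) - 2 = - \frac{30361}{2964} + i \sqrt{42}$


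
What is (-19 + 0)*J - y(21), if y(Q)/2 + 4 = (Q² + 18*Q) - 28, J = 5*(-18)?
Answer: 136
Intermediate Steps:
J = -90
y(Q) = -64 + 2*Q² + 36*Q (y(Q) = -8 + 2*((Q² + 18*Q) - 28) = -8 + 2*(-28 + Q² + 18*Q) = -8 + (-56 + 2*Q² + 36*Q) = -64 + 2*Q² + 36*Q)
(-19 + 0)*J - y(21) = (-19 + 0)*(-90) - (-64 + 2*21² + 36*21) = -19*(-90) - (-64 + 2*441 + 756) = 1710 - (-64 + 882 + 756) = 1710 - 1*1574 = 1710 - 1574 = 136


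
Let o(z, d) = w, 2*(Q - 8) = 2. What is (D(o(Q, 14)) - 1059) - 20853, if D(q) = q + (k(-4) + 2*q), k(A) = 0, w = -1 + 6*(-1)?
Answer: -21933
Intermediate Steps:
w = -7 (w = -1 - 6 = -7)
Q = 9 (Q = 8 + (½)*2 = 8 + 1 = 9)
o(z, d) = -7
D(q) = 3*q (D(q) = q + (0 + 2*q) = q + 2*q = 3*q)
(D(o(Q, 14)) - 1059) - 20853 = (3*(-7) - 1059) - 20853 = (-21 - 1059) - 20853 = -1080 - 20853 = -21933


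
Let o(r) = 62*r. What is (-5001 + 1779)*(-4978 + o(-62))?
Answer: 28424484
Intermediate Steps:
(-5001 + 1779)*(-4978 + o(-62)) = (-5001 + 1779)*(-4978 + 62*(-62)) = -3222*(-4978 - 3844) = -3222*(-8822) = 28424484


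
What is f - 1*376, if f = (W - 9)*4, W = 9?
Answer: -376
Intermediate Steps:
f = 0 (f = (9 - 9)*4 = 0*4 = 0)
f - 1*376 = 0 - 1*376 = 0 - 376 = -376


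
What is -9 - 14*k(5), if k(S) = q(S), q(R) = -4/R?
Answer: 11/5 ≈ 2.2000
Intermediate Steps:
k(S) = -4/S
-9 - 14*k(5) = -9 - (-56)/5 = -9 - 14*(-4/5) = -9 + 56/5 = 11/5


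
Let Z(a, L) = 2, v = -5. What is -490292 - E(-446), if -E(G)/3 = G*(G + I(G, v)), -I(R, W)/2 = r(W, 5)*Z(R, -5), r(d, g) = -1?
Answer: 101104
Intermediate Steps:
I(R, W) = 4 (I(R, W) = -(-2)*2 = -2*(-2) = 4)
E(G) = -3*G*(4 + G) (E(G) = -3*G*(G + 4) = -3*G*(4 + G))
-490292 - E(-446) = -490292 - (-3)*(-446)*(4 - 446) = -490292 - (-3)*(-446)*(-442) = -490292 - 1*(-591396) = -490292 + 591396 = 101104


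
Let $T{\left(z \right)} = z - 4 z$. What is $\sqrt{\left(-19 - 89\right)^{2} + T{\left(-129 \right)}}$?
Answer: $3 \sqrt{1339} \approx 109.78$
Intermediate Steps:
$T{\left(z \right)} = - 3 z$
$\sqrt{\left(-19 - 89\right)^{2} + T{\left(-129 \right)}} = \sqrt{\left(-19 - 89\right)^{2} - -387} = \sqrt{\left(-108\right)^{2} + 387} = \sqrt{11664 + 387} = \sqrt{12051} = 3 \sqrt{1339}$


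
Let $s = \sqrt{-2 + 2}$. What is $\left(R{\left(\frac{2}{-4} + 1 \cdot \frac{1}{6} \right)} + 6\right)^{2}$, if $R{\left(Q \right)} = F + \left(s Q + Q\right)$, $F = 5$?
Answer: $\frac{1024}{9} \approx 113.78$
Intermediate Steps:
$s = 0$ ($s = \sqrt{0} = 0$)
$R{\left(Q \right)} = 5 + Q$ ($R{\left(Q \right)} = 5 + \left(0 Q + Q\right) = 5 + \left(0 + Q\right) = 5 + Q$)
$\left(R{\left(\frac{2}{-4} + 1 \cdot \frac{1}{6} \right)} + 6\right)^{2} = \left(\left(5 + \left(\frac{2}{-4} + 1 \cdot \frac{1}{6}\right)\right) + 6\right)^{2} = \left(\left(5 + \left(2 \left(- \frac{1}{4}\right) + 1 \cdot \frac{1}{6}\right)\right) + 6\right)^{2} = \left(\left(5 + \left(- \frac{1}{2} + \frac{1}{6}\right)\right) + 6\right)^{2} = \left(\left(5 - \frac{1}{3}\right) + 6\right)^{2} = \left(\frac{14}{3} + 6\right)^{2} = \left(\frac{32}{3}\right)^{2} = \frac{1024}{9}$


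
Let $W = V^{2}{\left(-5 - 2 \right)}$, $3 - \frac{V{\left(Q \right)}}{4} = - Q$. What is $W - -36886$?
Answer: $37142$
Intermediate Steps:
$V{\left(Q \right)} = 12 + 4 Q$ ($V{\left(Q \right)} = 12 - 4 \left(- Q\right) = 12 + 4 Q$)
$W = 256$ ($W = \left(12 + 4 \left(-5 - 2\right)\right)^{2} = \left(12 + 4 \left(-7\right)\right)^{2} = \left(12 - 28\right)^{2} = \left(-16\right)^{2} = 256$)
$W - -36886 = 256 - -36886 = 256 + 36886 = 37142$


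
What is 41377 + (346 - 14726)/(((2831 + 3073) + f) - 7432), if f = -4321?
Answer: 242028453/5849 ≈ 41379.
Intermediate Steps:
41377 + (346 - 14726)/(((2831 + 3073) + f) - 7432) = 41377 + (346 - 14726)/(((2831 + 3073) - 4321) - 7432) = 41377 - 14380/((5904 - 4321) - 7432) = 41377 - 14380/(1583 - 7432) = 41377 - 14380/(-5849) = 41377 - 14380*(-1/5849) = 41377 + 14380/5849 = 242028453/5849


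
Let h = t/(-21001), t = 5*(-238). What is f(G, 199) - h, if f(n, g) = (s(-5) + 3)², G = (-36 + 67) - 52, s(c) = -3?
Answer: -1190/21001 ≈ -0.056664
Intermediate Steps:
t = -1190
G = -21 (G = 31 - 52 = -21)
f(n, g) = 0 (f(n, g) = (-3 + 3)² = 0² = 0)
h = 1190/21001 (h = -1190/(-21001) = -1190*(-1/21001) = 1190/21001 ≈ 0.056664)
f(G, 199) - h = 0 - 1*1190/21001 = 0 - 1190/21001 = -1190/21001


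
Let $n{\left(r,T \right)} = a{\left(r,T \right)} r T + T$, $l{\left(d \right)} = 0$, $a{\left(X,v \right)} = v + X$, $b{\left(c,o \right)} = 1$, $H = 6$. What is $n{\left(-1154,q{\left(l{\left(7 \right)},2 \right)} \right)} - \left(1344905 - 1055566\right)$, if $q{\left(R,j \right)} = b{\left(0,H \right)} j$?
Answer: $2369479$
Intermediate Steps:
$a{\left(X,v \right)} = X + v$
$q{\left(R,j \right)} = j$ ($q{\left(R,j \right)} = 1 j = j$)
$n{\left(r,T \right)} = T + T r \left(T + r\right)$ ($n{\left(r,T \right)} = \left(r + T\right) r T + T = \left(T + r\right) r T + T = r \left(T + r\right) T + T = T r \left(T + r\right) + T = T + T r \left(T + r\right)$)
$n{\left(-1154,q{\left(l{\left(7 \right)},2 \right)} \right)} - \left(1344905 - 1055566\right) = 2 \left(1 - 1154 \left(2 - 1154\right)\right) - \left(1344905 - 1055566\right) = 2 \left(1 - -1329408\right) - 289339 = 2 \left(1 + 1329408\right) - 289339 = 2 \cdot 1329409 - 289339 = 2658818 - 289339 = 2369479$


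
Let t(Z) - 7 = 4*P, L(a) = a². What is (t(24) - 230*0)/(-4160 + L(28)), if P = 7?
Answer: -35/3376 ≈ -0.010367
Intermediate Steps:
t(Z) = 35 (t(Z) = 7 + 4*7 = 7 + 28 = 35)
(t(24) - 230*0)/(-4160 + L(28)) = (35 - 230*0)/(-4160 + 28²) = (35 + 0)/(-4160 + 784) = 35/(-3376) = 35*(-1/3376) = -35/3376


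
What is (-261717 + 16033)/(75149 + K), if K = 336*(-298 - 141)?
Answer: 245684/72355 ≈ 3.3955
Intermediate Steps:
K = -147504 (K = 336*(-439) = -147504)
(-261717 + 16033)/(75149 + K) = (-261717 + 16033)/(75149 - 147504) = -245684/(-72355) = -245684*(-1/72355) = 245684/72355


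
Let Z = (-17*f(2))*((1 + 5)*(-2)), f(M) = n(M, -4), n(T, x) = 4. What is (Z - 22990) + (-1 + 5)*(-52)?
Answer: -22382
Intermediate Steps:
f(M) = 4
Z = 816 (Z = (-17*4)*((1 + 5)*(-2)) = -408*(-2) = -68*(-12) = 816)
(Z - 22990) + (-1 + 5)*(-52) = (816 - 22990) + (-1 + 5)*(-52) = -22174 + 4*(-52) = -22174 - 208 = -22382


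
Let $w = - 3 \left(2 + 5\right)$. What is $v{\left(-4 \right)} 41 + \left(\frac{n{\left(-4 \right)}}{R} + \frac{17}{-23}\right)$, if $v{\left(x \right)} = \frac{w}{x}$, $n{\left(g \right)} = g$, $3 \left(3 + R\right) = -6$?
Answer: $\frac{99043}{460} \approx 215.31$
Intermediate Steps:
$R = -5$ ($R = -3 + \frac{1}{3} \left(-6\right) = -3 - 2 = -5$)
$w = -21$ ($w = \left(-3\right) 7 = -21$)
$v{\left(x \right)} = - \frac{21}{x}$
$v{\left(-4 \right)} 41 + \left(\frac{n{\left(-4 \right)}}{R} + \frac{17}{-23}\right) = - \frac{21}{-4} \cdot 41 + \left(- \frac{4}{-5} + \frac{17}{-23}\right) = \left(-21\right) \left(- \frac{1}{4}\right) 41 + \left(\left(-4\right) \left(- \frac{1}{5}\right) + 17 \left(- \frac{1}{23}\right)\right) = \frac{21}{4} \cdot 41 + \left(\frac{4}{5} - \frac{17}{23}\right) = \frac{861}{4} + \frac{7}{115} = \frac{99043}{460}$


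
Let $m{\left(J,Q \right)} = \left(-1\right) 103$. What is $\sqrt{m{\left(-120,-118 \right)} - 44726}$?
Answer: $3 i \sqrt{4981} \approx 211.73 i$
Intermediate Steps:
$m{\left(J,Q \right)} = -103$
$\sqrt{m{\left(-120,-118 \right)} - 44726} = \sqrt{-103 - 44726} = \sqrt{-44829} = 3 i \sqrt{4981}$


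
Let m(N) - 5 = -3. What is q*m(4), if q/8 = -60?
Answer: -960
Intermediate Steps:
q = -480 (q = 8*(-60) = -480)
m(N) = 2 (m(N) = 5 - 3 = 2)
q*m(4) = -480*2 = -960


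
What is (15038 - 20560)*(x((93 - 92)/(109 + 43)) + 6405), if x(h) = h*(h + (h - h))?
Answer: -408575875081/11552 ≈ -3.5368e+7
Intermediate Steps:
x(h) = h**2 (x(h) = h*(h + 0) = h*h = h**2)
(15038 - 20560)*(x((93 - 92)/(109 + 43)) + 6405) = (15038 - 20560)*(((93 - 92)/(109 + 43))**2 + 6405) = -5522*((1/152)**2 + 6405) = -5522*(1/23104 + 6405) = -5522*147981121/23104 = -408575875081/11552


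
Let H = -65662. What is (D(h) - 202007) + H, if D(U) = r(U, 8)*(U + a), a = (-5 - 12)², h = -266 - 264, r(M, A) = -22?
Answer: -262367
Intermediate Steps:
h = -530
a = 289 (a = (-17)² = 289)
D(U) = -6358 - 22*U (D(U) = -22*(U + 289) = -22*(289 + U) = -6358 - 22*U)
(D(h) - 202007) + H = ((-6358 - 22*(-530)) - 202007) - 65662 = ((-6358 + 11660) - 202007) - 65662 = (5302 - 202007) - 65662 = -196705 - 65662 = -262367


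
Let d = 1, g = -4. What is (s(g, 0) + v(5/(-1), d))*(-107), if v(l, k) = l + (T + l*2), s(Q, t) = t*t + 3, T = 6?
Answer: 642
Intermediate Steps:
s(Q, t) = 3 + t**2 (s(Q, t) = t**2 + 3 = 3 + t**2)
v(l, k) = 6 + 3*l (v(l, k) = l + (6 + l*2) = l + (6 + 2*l) = 6 + 3*l)
(s(g, 0) + v(5/(-1), d))*(-107) = ((3 + 0**2) + (6 + 3*(5/(-1))))*(-107) = ((3 + 0) + (6 + 3*(5*(-1))))*(-107) = (3 + (6 + 3*(-5)))*(-107) = (3 + (6 - 15))*(-107) = (3 - 9)*(-107) = -6*(-107) = 642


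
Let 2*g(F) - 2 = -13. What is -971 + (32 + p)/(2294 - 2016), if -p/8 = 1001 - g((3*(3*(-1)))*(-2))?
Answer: -138979/139 ≈ -999.85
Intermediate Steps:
g(F) = -11/2 (g(F) = 1 + (½)*(-13) = 1 - 13/2 = -11/2)
p = -8052 (p = -8*(1001 - 1*(-11/2)) = -8*(1001 + 11/2) = -8*2013/2 = -8052)
-971 + (32 + p)/(2294 - 2016) = -971 + (32 - 8052)/(2294 - 2016) = -971 - 8020/278 = -971 - 8020*1/278 = -971 - 4010/139 = -138979/139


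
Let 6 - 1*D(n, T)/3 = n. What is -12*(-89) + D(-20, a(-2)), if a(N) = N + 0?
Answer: 1146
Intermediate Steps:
a(N) = N
D(n, T) = 18 - 3*n
-12*(-89) + D(-20, a(-2)) = -12*(-89) + (18 - 3*(-20)) = 1068 + (18 + 60) = 1068 + 78 = 1146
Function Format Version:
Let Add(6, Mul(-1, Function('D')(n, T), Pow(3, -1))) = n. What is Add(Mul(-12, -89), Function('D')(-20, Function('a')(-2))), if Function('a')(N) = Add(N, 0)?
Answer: 1146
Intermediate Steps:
Function('a')(N) = N
Function('D')(n, T) = Add(18, Mul(-3, n))
Add(Mul(-12, -89), Function('D')(-20, Function('a')(-2))) = Add(Mul(-12, -89), Add(18, Mul(-3, -20))) = Add(1068, Add(18, 60)) = Add(1068, 78) = 1146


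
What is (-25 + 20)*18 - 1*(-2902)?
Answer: 2812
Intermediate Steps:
(-25 + 20)*18 - 1*(-2902) = -5*18 + 2902 = -90 + 2902 = 2812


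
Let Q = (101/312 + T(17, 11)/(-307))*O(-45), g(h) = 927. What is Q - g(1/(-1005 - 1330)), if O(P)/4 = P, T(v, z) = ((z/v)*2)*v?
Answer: -7761459/7982 ≈ -972.37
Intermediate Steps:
T(v, z) = 2*z (T(v, z) = (2*z/v)*v = 2*z)
O(P) = 4*P
Q = -362145/7982 (Q = (101/312 + (2*11)/(-307))*(4*(-45)) = (101*(1/312) + 22*(-1/307))*(-180) = (101/312 - 22/307)*(-180) = (24143/95784)*(-180) = -362145/7982 ≈ -45.370)
Q - g(1/(-1005 - 1330)) = -362145/7982 - 1*927 = -362145/7982 - 927 = -7761459/7982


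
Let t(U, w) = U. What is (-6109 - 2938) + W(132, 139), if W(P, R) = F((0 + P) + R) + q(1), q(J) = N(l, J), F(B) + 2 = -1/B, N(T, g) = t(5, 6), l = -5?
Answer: -2450925/271 ≈ -9044.0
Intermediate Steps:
N(T, g) = 5
F(B) = -2 - 1/B
q(J) = 5
W(P, R) = 3 - 1/(P + R) (W(P, R) = (-2 - 1/((0 + P) + R)) + 5 = (-2 - 1/(P + R)) + 5 = 3 - 1/(P + R))
(-6109 - 2938) + W(132, 139) = (-6109 - 2938) + (3 - 1/(132 + 139)) = -9047 + (3 - 1/271) = -9047 + 812/271 = -2450925/271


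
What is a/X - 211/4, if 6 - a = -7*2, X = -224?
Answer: -2959/56 ≈ -52.839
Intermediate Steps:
a = 20 (a = 6 - (-7)*2 = 6 - 1*(-14) = 6 + 14 = 20)
a/X - 211/4 = 20/(-224) - 211/4 = 20*(-1/224) - 211*¼ = -5/56 - 211/4 = -2959/56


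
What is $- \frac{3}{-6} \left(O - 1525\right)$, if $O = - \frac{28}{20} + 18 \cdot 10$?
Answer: $- \frac{3366}{5} \approx -673.2$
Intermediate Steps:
$O = \frac{893}{5}$ ($O = \left(-28\right) \frac{1}{20} + 180 = - \frac{7}{5} + 180 = \frac{893}{5} \approx 178.6$)
$- \frac{3}{-6} \left(O - 1525\right) = - \frac{3}{-6} \left(\frac{893}{5} - 1525\right) = \left(-3\right) \left(- \frac{1}{6}\right) \left(- \frac{6732}{5}\right) = \frac{1}{2} \left(- \frac{6732}{5}\right) = - \frac{3366}{5}$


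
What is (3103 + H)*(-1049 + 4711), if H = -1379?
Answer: 6313288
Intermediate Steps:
(3103 + H)*(-1049 + 4711) = (3103 - 1379)*(-1049 + 4711) = 1724*3662 = 6313288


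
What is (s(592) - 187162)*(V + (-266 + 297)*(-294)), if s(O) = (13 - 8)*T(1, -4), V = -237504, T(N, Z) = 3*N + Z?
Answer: 46158751206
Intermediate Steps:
T(N, Z) = Z + 3*N
s(O) = -5 (s(O) = (13 - 8)*(-4 + 3*1) = 5*(-4 + 3) = 5*(-1) = -5)
(s(592) - 187162)*(V + (-266 + 297)*(-294)) = (-5 - 187162)*(-237504 + (-266 + 297)*(-294)) = -187167*(-237504 + 31*(-294)) = -187167*(-237504 - 9114) = -187167*(-246618) = 46158751206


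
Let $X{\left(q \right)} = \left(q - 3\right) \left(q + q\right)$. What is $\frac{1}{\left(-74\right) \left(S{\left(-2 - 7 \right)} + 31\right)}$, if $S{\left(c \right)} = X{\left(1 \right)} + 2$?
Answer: $- \frac{1}{2146} \approx -0.00046598$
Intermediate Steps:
$X{\left(q \right)} = 2 q \left(-3 + q\right)$ ($X{\left(q \right)} = \left(-3 + q\right) 2 q = 2 q \left(-3 + q\right)$)
$S{\left(c \right)} = -2$ ($S{\left(c \right)} = 2 \cdot 1 \left(-3 + 1\right) + 2 = 2 \cdot 1 \left(-2\right) + 2 = -4 + 2 = -2$)
$\frac{1}{\left(-74\right) \left(S{\left(-2 - 7 \right)} + 31\right)} = \frac{1}{\left(-74\right) \left(-2 + 31\right)} = \frac{1}{\left(-74\right) 29} = \frac{1}{-2146} = - \frac{1}{2146}$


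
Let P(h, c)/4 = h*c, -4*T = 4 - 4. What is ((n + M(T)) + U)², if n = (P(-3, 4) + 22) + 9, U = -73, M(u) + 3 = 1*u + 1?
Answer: 8464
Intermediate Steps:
T = 0 (T = -(4 - 4)/4 = -¼*0 = 0)
M(u) = -2 + u (M(u) = -3 + (1*u + 1) = -3 + (u + 1) = -3 + (1 + u) = -2 + u)
P(h, c) = 4*c*h (P(h, c) = 4*(h*c) = 4*(c*h) = 4*c*h)
n = -17 (n = (4*4*(-3) + 22) + 9 = (-48 + 22) + 9 = -26 + 9 = -17)
((n + M(T)) + U)² = ((-17 + (-2 + 0)) - 73)² = ((-17 - 2) - 73)² = (-19 - 73)² = (-92)² = 8464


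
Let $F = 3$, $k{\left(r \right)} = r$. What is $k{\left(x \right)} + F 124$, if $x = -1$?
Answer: $371$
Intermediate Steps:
$k{\left(x \right)} + F 124 = -1 + 3 \cdot 124 = -1 + 372 = 371$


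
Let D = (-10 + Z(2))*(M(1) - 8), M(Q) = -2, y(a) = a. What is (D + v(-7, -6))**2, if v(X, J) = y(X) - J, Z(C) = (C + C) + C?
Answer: 1521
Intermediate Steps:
Z(C) = 3*C (Z(C) = 2*C + C = 3*C)
v(X, J) = X - J
D = 40 (D = (-10 + 3*2)*(-2 - 8) = (-10 + 6)*(-10) = -4*(-10) = 40)
(D + v(-7, -6))**2 = (40 + (-7 - 1*(-6)))**2 = (40 + (-7 + 6))**2 = (40 - 1)**2 = 39**2 = 1521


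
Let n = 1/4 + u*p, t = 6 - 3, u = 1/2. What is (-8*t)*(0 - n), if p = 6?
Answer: 78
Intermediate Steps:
u = ½ ≈ 0.50000
t = 3
n = 13/4 (n = 1/4 + (½)*6 = ¼ + 3 = 13/4 ≈ 3.2500)
(-8*t)*(0 - n) = (-8*3)*(0 - 1*13/4) = -24*(0 - 13/4) = -24*(-13/4) = 78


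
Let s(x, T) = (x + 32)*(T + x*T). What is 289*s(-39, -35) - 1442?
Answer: -2692032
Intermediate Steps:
s(x, T) = (32 + x)*(T + T*x)
289*s(-39, -35) - 1442 = 289*(-35*(32 + (-39)² + 33*(-39))) - 1442 = 289*(-35*(32 + 1521 - 1287)) - 1442 = 289*(-35*266) - 1442 = 289*(-9310) - 1442 = -2690590 - 1442 = -2692032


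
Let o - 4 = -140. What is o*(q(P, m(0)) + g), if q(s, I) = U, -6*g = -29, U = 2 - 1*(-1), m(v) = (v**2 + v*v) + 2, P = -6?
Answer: -3196/3 ≈ -1065.3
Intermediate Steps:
o = -136 (o = 4 - 140 = -136)
m(v) = 2 + 2*v**2 (m(v) = (v**2 + v**2) + 2 = 2*v**2 + 2 = 2 + 2*v**2)
U = 3 (U = 2 + 1 = 3)
g = 29/6 (g = -1/6*(-29) = 29/6 ≈ 4.8333)
q(s, I) = 3
o*(q(P, m(0)) + g) = -136*(3 + 29/6) = -136*47/6 = -3196/3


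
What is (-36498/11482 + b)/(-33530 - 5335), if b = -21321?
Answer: 8161474/14874931 ≈ 0.54867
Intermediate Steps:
(-36498/11482 + b)/(-33530 - 5335) = (-36498/11482 - 21321)/(-33530 - 5335) = (-36498*1/11482 - 21321)/(-38865) = (-18249/5741 - 21321)*(-1/38865) = -122422110/5741*(-1/38865) = 8161474/14874931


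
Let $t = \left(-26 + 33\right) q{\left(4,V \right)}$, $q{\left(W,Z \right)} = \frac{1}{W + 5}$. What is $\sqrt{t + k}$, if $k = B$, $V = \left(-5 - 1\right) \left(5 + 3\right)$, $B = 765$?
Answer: $\frac{2 \sqrt{1723}}{3} \approx 27.673$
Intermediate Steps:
$V = -48$ ($V = \left(-6\right) 8 = -48$)
$k = 765$
$q{\left(W,Z \right)} = \frac{1}{5 + W}$
$t = \frac{7}{9}$ ($t = \frac{-26 + 33}{5 + 4} = \frac{7}{9} \approx 0.77778$)
$\sqrt{t + k} = \sqrt{\frac{7}{9} + 765} = \sqrt{\frac{6892}{9}} = \frac{2 \sqrt{1723}}{3}$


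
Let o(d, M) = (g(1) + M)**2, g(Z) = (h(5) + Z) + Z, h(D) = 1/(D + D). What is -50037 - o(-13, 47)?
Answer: -5244781/100 ≈ -52448.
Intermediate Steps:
h(D) = 1/(2*D)
g(Z) = 1/10 + 2*Z (g(Z) = ((1/2)/5 + Z) + Z = ((1/2)*(1/5) + Z) + Z = (1/10 + Z) + Z = 1/10 + 2*Z)
o(d, M) = (21/10 + M)**2 (o(d, M) = ((1/10 + 2*1) + M)**2 = ((1/10 + 2) + M)**2 = (21/10 + M)**2)
-50037 - o(-13, 47) = -50037 - (21 + 10*47)**2/100 = -50037 - (21 + 470)**2/100 = -50037 - 491**2/100 = -50037 - 241081/100 = -5244781/100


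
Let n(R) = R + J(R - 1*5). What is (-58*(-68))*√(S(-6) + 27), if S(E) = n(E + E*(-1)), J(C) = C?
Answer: 3944*√22 ≈ 18499.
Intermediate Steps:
n(R) = -5 + 2*R (n(R) = R + (R - 1*5) = R + (R - 5) = R + (-5 + R) = -5 + 2*R)
S(E) = -5 (S(E) = -5 + 2*(E + E*(-1)) = -5 + 2*(E - E) = -5 + 2*0 = -5 + 0 = -5)
(-58*(-68))*√(S(-6) + 27) = (-58*(-68))*√(-5 + 27) = 3944*√22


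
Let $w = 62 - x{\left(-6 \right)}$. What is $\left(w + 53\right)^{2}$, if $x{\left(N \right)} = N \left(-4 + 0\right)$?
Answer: $8281$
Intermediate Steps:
$x{\left(N \right)} = - 4 N$ ($x{\left(N \right)} = N \left(-4\right) = - 4 N$)
$w = 38$ ($w = 62 - \left(-4\right) \left(-6\right) = 62 - 24 = 38$)
$\left(w + 53\right)^{2} = \left(38 + 53\right)^{2} = 91^{2} = 8281$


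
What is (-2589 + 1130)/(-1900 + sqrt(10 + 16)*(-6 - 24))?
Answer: 27721/35866 - 4377*sqrt(26)/358660 ≈ 0.71068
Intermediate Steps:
(-2589 + 1130)/(-1900 + sqrt(10 + 16)*(-6 - 24)) = -1459/(-1900 + sqrt(26)*(-30)) = -1459/(-1900 - 30*sqrt(26))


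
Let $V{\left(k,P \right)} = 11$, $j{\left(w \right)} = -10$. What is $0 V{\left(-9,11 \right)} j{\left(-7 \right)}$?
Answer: $0$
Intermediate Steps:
$0 V{\left(-9,11 \right)} j{\left(-7 \right)} = 0 \cdot 11 \left(-10\right) = 0 \left(-10\right) = 0$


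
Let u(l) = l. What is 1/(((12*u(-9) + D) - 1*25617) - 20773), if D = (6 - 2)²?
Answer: -1/46482 ≈ -2.1514e-5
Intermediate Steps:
D = 16 (D = 4² = 16)
1/(((12*u(-9) + D) - 1*25617) - 20773) = 1/(((12*(-9) + 16) - 1*25617) - 20773) = 1/(((-108 + 16) - 25617) - 20773) = 1/((-92 - 25617) - 20773) = 1/(-25709 - 20773) = 1/(-46482) = -1/46482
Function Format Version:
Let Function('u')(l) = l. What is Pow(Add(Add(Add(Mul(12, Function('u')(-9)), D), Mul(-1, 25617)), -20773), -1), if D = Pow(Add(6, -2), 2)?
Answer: Rational(-1, 46482) ≈ -2.1514e-5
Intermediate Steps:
D = 16 (D = Pow(4, 2) = 16)
Pow(Add(Add(Add(Mul(12, Function('u')(-9)), D), Mul(-1, 25617)), -20773), -1) = Pow(Add(Add(Add(Mul(12, -9), 16), Mul(-1, 25617)), -20773), -1) = Pow(Add(Add(Add(-108, 16), -25617), -20773), -1) = Pow(Add(Add(-92, -25617), -20773), -1) = Pow(Add(-25709, -20773), -1) = Pow(-46482, -1) = Rational(-1, 46482)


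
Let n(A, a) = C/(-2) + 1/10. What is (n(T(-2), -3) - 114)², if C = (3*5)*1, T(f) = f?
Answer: 368449/25 ≈ 14738.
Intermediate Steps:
C = 15 (C = 15*1 = 15)
n(A, a) = -37/5 (n(A, a) = 15/(-2) + 1/10 = 15*(-½) + 1*(⅒) = -15/2 + ⅒ = -37/5)
(n(T(-2), -3) - 114)² = (-37/5 - 114)² = (-607/5)² = 368449/25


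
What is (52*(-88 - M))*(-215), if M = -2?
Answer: 961480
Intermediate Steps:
(52*(-88 - M))*(-215) = (52*(-88 - 1*(-2)))*(-215) = (52*(-88 + 2))*(-215) = (52*(-86))*(-215) = -4472*(-215) = 961480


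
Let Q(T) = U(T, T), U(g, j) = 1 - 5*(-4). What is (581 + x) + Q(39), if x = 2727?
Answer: 3329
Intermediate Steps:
U(g, j) = 21 (U(g, j) = 1 + 20 = 21)
Q(T) = 21
(581 + x) + Q(39) = (581 + 2727) + 21 = 3308 + 21 = 3329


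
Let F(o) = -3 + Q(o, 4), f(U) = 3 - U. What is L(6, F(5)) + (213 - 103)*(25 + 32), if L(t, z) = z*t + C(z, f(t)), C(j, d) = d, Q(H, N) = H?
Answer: 6279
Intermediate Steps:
F(o) = -3 + o
L(t, z) = 3 - t + t*z (L(t, z) = z*t + (3 - t) = t*z + (3 - t) = 3 - t + t*z)
L(6, F(5)) + (213 - 103)*(25 + 32) = (3 - 1*6 + 6*(-3 + 5)) + (213 - 103)*(25 + 32) = (3 - 6 + 6*2) + 110*57 = (3 - 6 + 12) + 6270 = 9 + 6270 = 6279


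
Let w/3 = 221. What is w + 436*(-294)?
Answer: -127521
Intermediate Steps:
w = 663 (w = 3*221 = 663)
w + 436*(-294) = 663 + 436*(-294) = 663 - 128184 = -127521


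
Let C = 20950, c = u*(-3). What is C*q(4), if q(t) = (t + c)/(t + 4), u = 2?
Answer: -10475/2 ≈ -5237.5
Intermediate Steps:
c = -6 (c = 2*(-3) = -6)
q(t) = (-6 + t)/(4 + t) (q(t) = (t - 6)/(t + 4) = (-6 + t)/(4 + t))
C*q(4) = 20950*((-6 + 4)/(4 + 4)) = 20950*(-2/8) = 20950*((1/8)*(-2)) = 20950*(-1/4) = -10475/2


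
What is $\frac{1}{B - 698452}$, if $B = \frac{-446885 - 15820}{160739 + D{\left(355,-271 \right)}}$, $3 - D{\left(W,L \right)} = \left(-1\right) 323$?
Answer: $- \frac{32213}{22499326817} \approx -1.4317 \cdot 10^{-6}$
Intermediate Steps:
$D{\left(W,L \right)} = 326$ ($D{\left(W,L \right)} = 3 - \left(-1\right) 323 = 3 - -323 = 3 + 323 = 326$)
$B = - \frac{92541}{32213}$ ($B = \frac{-446885 - 15820}{160739 + 326} = - \frac{462705}{161065} = \left(-462705\right) \frac{1}{161065} = - \frac{92541}{32213} \approx -2.8728$)
$\frac{1}{B - 698452} = \frac{1}{- \frac{92541}{32213} - 698452} = \frac{1}{- \frac{22499326817}{32213}} = - \frac{32213}{22499326817}$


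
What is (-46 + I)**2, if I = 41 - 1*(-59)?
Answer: 2916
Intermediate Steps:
I = 100 (I = 41 + 59 = 100)
(-46 + I)**2 = (-46 + 100)**2 = 54**2 = 2916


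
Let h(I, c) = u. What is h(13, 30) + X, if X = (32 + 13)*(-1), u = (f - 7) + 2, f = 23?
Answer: -27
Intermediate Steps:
u = 18 (u = (23 - 7) + 2 = 16 + 2 = 18)
h(I, c) = 18
X = -45 (X = 45*(-1) = -45)
h(13, 30) + X = 18 - 45 = -27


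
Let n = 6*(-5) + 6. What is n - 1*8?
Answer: -32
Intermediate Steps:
n = -24 (n = -30 + 6 = -24)
n - 1*8 = -24 - 1*8 = -24 - 8 = -32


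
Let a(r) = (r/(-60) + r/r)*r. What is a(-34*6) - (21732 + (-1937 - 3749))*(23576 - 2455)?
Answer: -1694542318/5 ≈ -3.3891e+8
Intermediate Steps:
a(r) = r*(1 - r/60) (a(r) = (r*(-1/60) + 1)*r = (-r/60 + 1)*r = (1 - r/60)*r = r*(1 - r/60))
a(-34*6) - (21732 + (-1937 - 3749))*(23576 - 2455) = (-34*6)*(60 - (-34)*6)/60 - (21732 + (-1937 - 3749))*(23576 - 2455) = (1/60)*(-204)*(60 - 1*(-204)) - (21732 - 5686)*21121 = (1/60)*(-204)*(60 + 204) - 16046*21121 = (1/60)*(-204)*264 - 1*338907566 = -4488/5 - 338907566 = -1694542318/5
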